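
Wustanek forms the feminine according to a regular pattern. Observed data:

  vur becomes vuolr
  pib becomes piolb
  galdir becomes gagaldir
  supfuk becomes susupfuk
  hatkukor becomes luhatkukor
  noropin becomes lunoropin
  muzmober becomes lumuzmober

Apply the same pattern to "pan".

vur and galdir both end in -r yet inflect differently (vuolr, gagaldir), so the final letter is not what conditions the rule; the number of vowels is.
"pan" has 1 vowel. The stems with 1 vowel (vur → vuolr, pib → piolb) insert -ol- after the first vowel.
The other patterns: stems with 2 vowels repeat the first consonant+vowel as a prefix; stems with 3 vowels add the prefix lu-.
So pan → paoln.

paoln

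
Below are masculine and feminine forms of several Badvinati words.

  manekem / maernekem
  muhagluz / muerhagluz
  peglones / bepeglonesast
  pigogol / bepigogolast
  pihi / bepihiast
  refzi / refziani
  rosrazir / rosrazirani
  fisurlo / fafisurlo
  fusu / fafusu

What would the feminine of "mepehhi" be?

pihi and refzi both end in -i yet inflect differently (bepihiast, refziani), so the final letter is not what conditions the rule; the first letter is.
"mepehhi" begins with m-. The stems beginning with m- (manekem → maernekem, muhagluz → muerhagluz) insert -er- after the first vowel.
So mepehhi → meerpehhi.

meerpehhi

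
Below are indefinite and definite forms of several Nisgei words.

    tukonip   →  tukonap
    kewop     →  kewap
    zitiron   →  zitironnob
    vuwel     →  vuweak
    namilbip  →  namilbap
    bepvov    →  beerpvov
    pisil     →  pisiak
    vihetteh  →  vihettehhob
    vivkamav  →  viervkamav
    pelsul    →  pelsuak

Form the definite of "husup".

husap

kewop and bepvov both have last vowel 'o' yet inflect differently (kewap, beerpvov), so the last vowel is not what conditions the rule; the final letter is.
"husup" ends in -p. The stems ending in -p (kewop → kewap, namilbip → namilbap, tukonip → tukonap) change the last vowel to 'a'.
The other patterns: stems ending in -v insert -er- after the first vowel; stems ending in -l drop the final letter and add -ak; stems ending in -h or -n double the final consonant and add -ob.
So husup → husap.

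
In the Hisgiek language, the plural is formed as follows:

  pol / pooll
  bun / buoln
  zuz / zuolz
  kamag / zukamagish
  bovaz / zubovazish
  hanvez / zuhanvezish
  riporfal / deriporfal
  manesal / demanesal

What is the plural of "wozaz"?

zuwozazish

"wozaz" has 2 vowels. The stems with 2 vowels (kamag → zukamagish, bovaz → zubovazish, hanvez → zuhanvezish) add zu- … -ish around the stem.
So wozaz → zuwozazish.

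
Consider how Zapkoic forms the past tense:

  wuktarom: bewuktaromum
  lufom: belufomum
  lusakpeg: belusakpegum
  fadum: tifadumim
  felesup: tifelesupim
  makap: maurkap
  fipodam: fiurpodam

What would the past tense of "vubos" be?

makap and felesup both end in -p yet inflect differently (maurkap, tifelesupim), so the final letter is not what conditions the rule; the last vowel is.
"vubos" has last vowel 'o'. The stems whose last vowel is 'o' (lufom → belufomum, wuktarom → bewuktaromum) add be- … -um around the stem.
So vubos → bevubosum.

bevubosum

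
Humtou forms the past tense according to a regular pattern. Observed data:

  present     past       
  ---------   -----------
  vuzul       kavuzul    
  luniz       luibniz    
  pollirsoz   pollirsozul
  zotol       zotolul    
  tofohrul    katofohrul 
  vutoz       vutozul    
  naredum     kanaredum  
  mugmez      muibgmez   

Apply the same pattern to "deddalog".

deddalogul

zotol and vuzul both end in -l yet inflect differently (zotolul, kavuzul), so the final letter is not what conditions the rule; the last vowel is.
"deddalog" has last vowel 'o'. The stems whose last vowel is 'o' (pollirsoz → pollirsozul, zotol → zotolul, vutoz → vutozul) add -ul.
So deddalog → deddalogul.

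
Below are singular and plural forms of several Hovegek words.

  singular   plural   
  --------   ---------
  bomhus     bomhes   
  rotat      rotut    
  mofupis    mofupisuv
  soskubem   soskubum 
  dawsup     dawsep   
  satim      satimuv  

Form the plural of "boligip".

boligipuv

bomhus and mofupis both end in -s yet inflect differently (bomhes, mofupisuv), so the final letter is not what conditions the rule; the last vowel is.
"boligip" has last vowel 'i'. The stems whose last vowel is 'i' (mofupis → mofupisuv, satim → satimuv) add -uv.
The other patterns: stems whose last vowel is 'u' change the last vowel to 'e'; stems whose last vowel is 'a' or 'e' change the last vowel to 'u'.
So boligip → boligipuv.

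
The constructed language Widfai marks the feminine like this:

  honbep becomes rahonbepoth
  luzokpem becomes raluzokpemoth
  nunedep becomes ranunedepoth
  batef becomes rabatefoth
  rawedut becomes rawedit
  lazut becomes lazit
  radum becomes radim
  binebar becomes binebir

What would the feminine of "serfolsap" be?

"serfolsap" has last vowel 'a'. The one such stem in the data (binebar → binebir) changes the last vowel to 'i' (as do rawedut, lazut), so the same rule applies.
The other pattern: stems whose last vowel is 'e' add ra- … -oth around the stem.
So serfolsap → serfolsip.

serfolsip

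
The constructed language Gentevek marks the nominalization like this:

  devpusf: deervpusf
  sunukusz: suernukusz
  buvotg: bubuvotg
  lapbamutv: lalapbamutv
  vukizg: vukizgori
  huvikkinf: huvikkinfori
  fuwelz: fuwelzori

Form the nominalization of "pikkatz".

pipikkatz

buvotg and vukizg both end in -g yet inflect differently (bubuvotg, vukizgori), so the final letter is not what conditions the rule; the second-to-last letter is.
"pikkatz" has second-to-last letter 't'. The stems whose second-to-last letter is 't' (buvotg → bubuvotg, lapbamutv → lalapbamutv) repeat the first consonant+vowel as a prefix.
The other patterns: stems whose second-to-last letter is 's' insert -er- after the first vowel; stems whose second-to-last letter is 'l', 'n' or 'z' add -ori.
So pikkatz → pipikkatz.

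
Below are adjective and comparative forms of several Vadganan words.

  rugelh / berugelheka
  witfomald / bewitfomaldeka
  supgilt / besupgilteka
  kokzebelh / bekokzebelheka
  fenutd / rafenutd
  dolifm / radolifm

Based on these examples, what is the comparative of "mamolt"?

bemamolteka

"mamolt" has second-to-last letter 'l'. The stems whose second-to-last letter is 'l' (rugelh → berugelheka, witfomald → bewitfomaldeka, supgilt → besupgilteka) add be- … -eka around the stem.
The other pattern: stems whose second-to-last letter is 'f' or 't' add the prefix ra-.
So mamolt → bemamolteka.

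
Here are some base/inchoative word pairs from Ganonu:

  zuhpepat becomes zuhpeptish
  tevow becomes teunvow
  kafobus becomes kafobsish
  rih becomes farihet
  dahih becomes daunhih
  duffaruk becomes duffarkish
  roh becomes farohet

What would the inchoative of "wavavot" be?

rih and dahih both end in -h yet inflect differently (farihet, daunhih), so the final letter is not what conditions the rule; the number of vowels is.
"wavavot" has 3 vowels. The stems with 3 vowels (zuhpepat → zuhpeptish, kafobus → kafobsish, duffaruk → duffarkish) delete the last vowel and add -ish.
So wavavot → wavavtish.

wavavtish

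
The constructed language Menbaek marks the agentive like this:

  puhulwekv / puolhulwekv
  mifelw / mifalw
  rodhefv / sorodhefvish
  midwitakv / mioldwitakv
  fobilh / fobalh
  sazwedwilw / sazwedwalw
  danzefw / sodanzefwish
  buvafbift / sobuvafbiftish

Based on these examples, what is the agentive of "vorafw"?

danzefw and sazwedwilw both end in -w yet inflect differently (sodanzefwish, sazwedwalw), so the final letter is not what conditions the rule; the second-to-last letter is.
"vorafw" has second-to-last letter 'f'. The stems whose second-to-last letter is 'f' (danzefw → sodanzefwish, rodhefv → sorodhefvish, buvafbift → sobuvafbiftish) add so- … -ish around the stem.
The other patterns: stems whose second-to-last letter is 'l' change the last vowel to 'a'; stems whose second-to-last letter is 'k' insert -ol- after the first vowel.
So vorafw → sovorafwish.

sovorafwish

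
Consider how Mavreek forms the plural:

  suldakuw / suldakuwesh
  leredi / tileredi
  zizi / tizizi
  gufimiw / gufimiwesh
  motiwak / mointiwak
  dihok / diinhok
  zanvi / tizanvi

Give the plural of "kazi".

tikazi

zizi and gufimiw both have last vowel 'i' yet inflect differently (tizizi, gufimiwesh), so the last vowel is not what conditions the rule; the final letter is.
"kazi" ends in -i. The stems ending in -i (zizi → tizizi, zanvi → tizanvi, leredi → tileredi) add the prefix ti-.
The other patterns: stems ending in -k insert -in- after the first vowel; stems ending in -w add -esh.
So kazi → tikazi.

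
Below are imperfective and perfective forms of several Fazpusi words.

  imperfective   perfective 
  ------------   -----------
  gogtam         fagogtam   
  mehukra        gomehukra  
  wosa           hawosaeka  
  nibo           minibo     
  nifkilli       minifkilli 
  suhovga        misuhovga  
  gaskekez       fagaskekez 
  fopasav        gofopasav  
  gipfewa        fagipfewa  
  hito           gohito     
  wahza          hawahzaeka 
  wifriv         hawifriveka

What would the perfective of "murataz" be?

gomurataz

gipfewa and suhovga both end in -a yet inflect differently (fagipfewa, misuhovga), so the final letter is not what conditions the rule; the first letter is.
"murataz" begins with m-. The one such stem in the data (mehukra → gomehukra) adds the prefix go-, so the same rule applies.
So murataz → gomurataz.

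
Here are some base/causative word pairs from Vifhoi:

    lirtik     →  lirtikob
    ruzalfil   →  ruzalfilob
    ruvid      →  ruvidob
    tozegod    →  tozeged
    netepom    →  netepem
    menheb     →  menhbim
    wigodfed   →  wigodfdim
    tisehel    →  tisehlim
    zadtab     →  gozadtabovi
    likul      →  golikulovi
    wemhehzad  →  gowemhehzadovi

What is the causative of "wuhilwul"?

gowuhilwulovi

ruvid and tozegod both end in -d yet inflect differently (ruvidob, tozeged), so the final letter is not what conditions the rule; the last vowel is.
"wuhilwul" has last vowel 'u'. The one such stem in the data (likul → golikulovi) adds go- … -ovi around the stem, so the same rule applies.
The other patterns: stems whose last vowel is 'i' add -ob; stems whose last vowel is 'o' change the last vowel to 'e'; stems whose last vowel is 'e' delete the last vowel and add -im.
So wuhilwul → gowuhilwulovi.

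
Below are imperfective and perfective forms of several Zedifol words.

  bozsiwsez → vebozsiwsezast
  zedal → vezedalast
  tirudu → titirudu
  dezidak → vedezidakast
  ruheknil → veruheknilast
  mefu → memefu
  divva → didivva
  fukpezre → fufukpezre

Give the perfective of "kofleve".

kokofleve

zedal and divva both have last vowel 'a' yet inflect differently (vezedalast, didivva), so the last vowel is not what conditions the rule; whether the stem ends in a vowel or a consonant is.
"kofleve" ends in a vowel. The stems ending in a vowel (mefu → memefu, divva → didivva, tirudu → titirudu) repeat the first consonant+vowel as a prefix.
The other pattern: stems ending in a consonant add ve- … -ast around the stem.
So kofleve → kokofleve.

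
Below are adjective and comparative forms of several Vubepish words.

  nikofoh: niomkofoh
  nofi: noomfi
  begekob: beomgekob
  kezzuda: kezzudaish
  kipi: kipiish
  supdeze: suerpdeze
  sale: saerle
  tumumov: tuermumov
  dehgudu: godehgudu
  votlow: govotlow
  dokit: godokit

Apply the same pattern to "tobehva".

toerbehva

nofi and kipi both end in -i yet inflect differently (noomfi, kipiish), so the final letter is not what conditions the rule; the first letter is.
"tobehva" begins with t-. The one such stem in the data (tumumov → tuermumov) inserts -er- after the first vowel (as do supdeze, sale), so the same rule applies.
The other patterns: stems beginning with b- or n- insert -om- after the first vowel; stems beginning with k- add -ish; stems beginning with d- or v- add the prefix go-.
So tobehva → toerbehva.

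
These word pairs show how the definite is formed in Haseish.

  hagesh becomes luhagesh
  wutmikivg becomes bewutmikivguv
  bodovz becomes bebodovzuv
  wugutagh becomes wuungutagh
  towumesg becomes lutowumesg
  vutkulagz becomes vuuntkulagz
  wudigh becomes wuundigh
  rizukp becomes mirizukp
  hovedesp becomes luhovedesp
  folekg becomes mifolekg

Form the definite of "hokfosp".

folekg and wutmikivg both end in -g yet inflect differently (mifolekg, bewutmikivguv), so the final letter is not what conditions the rule; the second-to-last letter is.
"hokfosp" has second-to-last letter 's'. The stems whose second-to-last letter is 's' (hagesh → luhagesh, hovedesp → luhovedesp, towumesg → lutowumesg) add the prefix lu-.
The other patterns: stems whose second-to-last letter is 'g' insert -un- after the first vowel; stems whose second-to-last letter is 'k' add the prefix mi-; stems whose second-to-last letter is 'v' add be- … -uv around the stem.
So hokfosp → luhokfosp.

luhokfosp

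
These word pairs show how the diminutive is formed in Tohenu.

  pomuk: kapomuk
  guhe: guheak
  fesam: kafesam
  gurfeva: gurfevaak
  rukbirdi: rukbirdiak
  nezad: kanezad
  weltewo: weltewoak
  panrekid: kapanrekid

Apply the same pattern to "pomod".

fesam and gurfeva both have last vowel 'a' yet inflect differently (kafesam, gurfevaak), so the last vowel is not what conditions the rule; whether the stem ends in a vowel or a consonant is.
"pomod" ends in a consonant. The stems ending in a consonant (fesam → kafesam, pomuk → kapomuk, nezad → kanezad) add the prefix ka-.
So pomod → kapomod.

kapomod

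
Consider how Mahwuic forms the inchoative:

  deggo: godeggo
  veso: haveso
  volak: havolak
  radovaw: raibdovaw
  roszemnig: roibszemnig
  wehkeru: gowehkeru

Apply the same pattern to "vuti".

havuti

"vuti" begins with v-. The stems beginning with v- (veso → haveso, volak → havolak) add the prefix ha-.
The other patterns: stems beginning with r- insert -ib- after the first vowel; stems beginning with d- or w- add the prefix go-.
So vuti → havuti.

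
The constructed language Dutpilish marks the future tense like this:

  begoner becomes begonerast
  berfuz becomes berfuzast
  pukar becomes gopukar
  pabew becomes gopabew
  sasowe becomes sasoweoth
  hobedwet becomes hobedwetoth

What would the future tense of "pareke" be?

begoner and pukar both end in -r yet inflect differently (begonerast, gopukar), so the final letter is not what conditions the rule; the first letter is.
"pareke" begins with p-. The stems beginning with p- (pukar → gopukar, pabew → gopabew) add the prefix go-.
The other patterns: stems beginning with b- add -ast; stems beginning with h- or s- add -oth.
So pareke → gopareke.

gopareke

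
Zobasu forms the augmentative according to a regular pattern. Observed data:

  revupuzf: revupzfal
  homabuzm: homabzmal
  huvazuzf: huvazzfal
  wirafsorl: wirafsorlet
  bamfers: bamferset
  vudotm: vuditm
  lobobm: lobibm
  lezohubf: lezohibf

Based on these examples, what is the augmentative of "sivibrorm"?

homabuzm and vudotm both end in -m yet inflect differently (homabzmal, vuditm), so the final letter is not what conditions the rule; the second-to-last letter is.
"sivibrorm" has second-to-last letter 'r'. The stems whose second-to-last letter is 'r' (wirafsorl → wirafsorlet, bamfers → bamferset) add -et.
So sivibrorm → sivibrormet.

sivibrormet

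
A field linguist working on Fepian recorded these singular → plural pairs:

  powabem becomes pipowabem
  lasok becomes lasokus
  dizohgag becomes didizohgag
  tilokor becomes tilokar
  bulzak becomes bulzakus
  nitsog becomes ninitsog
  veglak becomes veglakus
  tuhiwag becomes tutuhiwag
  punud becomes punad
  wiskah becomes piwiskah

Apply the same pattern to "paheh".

lasok and nitsog both have last vowel 'o' yet inflect differently (lasokus, ninitsog), so the last vowel is not what conditions the rule; the final letter is.
"paheh" ends in -h. The one such stem in the data (wiskah → piwiskah) adds the prefix pi-, so the same rule applies.
So paheh → pipaheh.

pipaheh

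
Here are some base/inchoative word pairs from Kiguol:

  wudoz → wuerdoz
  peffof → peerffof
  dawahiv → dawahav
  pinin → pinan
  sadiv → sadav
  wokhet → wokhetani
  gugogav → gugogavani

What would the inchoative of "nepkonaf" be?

dawahiv and gugogav both end in -v yet inflect differently (dawahav, gugogavani), so the final letter is not what conditions the rule; the last vowel is.
"nepkonaf" has last vowel 'a'. The one such stem in the data (gugogav → gugogavani) adds -ani, so the same rule applies.
The other patterns: stems whose last vowel is 'o' insert -er- after the first vowel; stems whose last vowel is 'i' change the last vowel to 'a'.
So nepkonaf → nepkonafani.

nepkonafani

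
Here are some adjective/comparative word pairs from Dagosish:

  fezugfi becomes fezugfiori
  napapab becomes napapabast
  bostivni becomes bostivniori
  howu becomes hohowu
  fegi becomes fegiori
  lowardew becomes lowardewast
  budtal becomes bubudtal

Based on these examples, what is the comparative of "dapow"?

napapab and budtal both have last vowel 'a' yet inflect differently (napapabast, bubudtal), so the last vowel is not what conditions the rule; the final letter is.
"dapow" ends in -w. The one such stem in the data (lowardew → lowardewast) adds -ast, so the same rule applies.
So dapow → dapowast.

dapowast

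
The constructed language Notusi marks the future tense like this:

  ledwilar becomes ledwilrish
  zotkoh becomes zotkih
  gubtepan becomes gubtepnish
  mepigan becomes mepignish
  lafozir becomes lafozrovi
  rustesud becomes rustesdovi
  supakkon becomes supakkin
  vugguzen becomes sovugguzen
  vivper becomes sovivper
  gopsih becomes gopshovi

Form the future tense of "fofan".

fofnish

gubtepan and supakkon both end in -n yet inflect differently (gubtepnish, supakkin), so the final letter is not what conditions the rule; the last vowel is.
"fofan" has last vowel 'a'. The stems whose last vowel is 'a' (gubtepan → gubtepnish, mepigan → mepignish, ledwilar → ledwilrish) delete the last vowel and add -ish.
So fofan → fofnish.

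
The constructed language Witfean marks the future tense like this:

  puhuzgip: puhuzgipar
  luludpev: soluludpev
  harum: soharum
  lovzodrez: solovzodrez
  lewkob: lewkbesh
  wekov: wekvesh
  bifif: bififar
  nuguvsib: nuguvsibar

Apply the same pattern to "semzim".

"semzim" has last vowel 'i'. The stems whose last vowel is 'i' (bifif → bififar, puhuzgip → puhuzgipar, nuguvsib → nuguvsibar) add -ar.
So semzim → semzimar.

semzimar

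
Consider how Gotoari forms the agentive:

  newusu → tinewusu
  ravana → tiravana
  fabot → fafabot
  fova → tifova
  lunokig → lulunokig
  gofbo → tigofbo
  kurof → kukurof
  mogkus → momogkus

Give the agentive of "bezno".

gofbo and kurof both have last vowel 'o' yet inflect differently (tigofbo, kukurof), so the last vowel is not what conditions the rule; whether the stem ends in a vowel or a consonant is.
"bezno" ends in a vowel. The stems ending in a vowel (fova → tifova, ravana → tiravana, newusu → tinewusu) add the prefix ti-.
The other pattern: stems ending in a consonant repeat the first consonant+vowel as a prefix.
So bezno → tibezno.

tibezno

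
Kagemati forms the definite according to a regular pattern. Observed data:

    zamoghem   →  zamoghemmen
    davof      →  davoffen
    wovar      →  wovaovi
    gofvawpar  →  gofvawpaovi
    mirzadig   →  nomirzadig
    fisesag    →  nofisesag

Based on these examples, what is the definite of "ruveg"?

noruveg

wovar and fisesag both have last vowel 'a' yet inflect differently (wovaovi, nofisesag), so the last vowel is not what conditions the rule; the final letter is.
"ruveg" ends in -g. The stems ending in -g (mirzadig → nomirzadig, fisesag → nofisesag) add the prefix no-.
So ruveg → noruveg.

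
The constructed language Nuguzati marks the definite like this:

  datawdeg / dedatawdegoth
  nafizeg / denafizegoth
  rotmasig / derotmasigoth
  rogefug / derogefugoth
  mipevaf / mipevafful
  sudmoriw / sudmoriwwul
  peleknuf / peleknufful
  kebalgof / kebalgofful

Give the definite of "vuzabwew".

vuzabwewwul

rotmasig and sudmoriw both have last vowel 'i' yet inflect differently (derotmasigoth, sudmoriwwul), so the last vowel is not what conditions the rule; the final letter is.
"vuzabwew" ends in -w. The one such stem in the data (sudmoriw → sudmoriwwul) doubles the final consonant and adds -ul (as do mipevaf, peleknuf), so the same rule applies.
So vuzabwew → vuzabwewwul.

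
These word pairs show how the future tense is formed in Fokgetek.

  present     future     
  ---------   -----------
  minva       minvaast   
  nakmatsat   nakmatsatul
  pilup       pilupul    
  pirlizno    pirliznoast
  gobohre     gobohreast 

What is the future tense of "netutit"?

netutitul

nakmatsat and minva both have last vowel 'a' yet inflect differently (nakmatsatul, minvaast), so the last vowel is not what conditions the rule; whether the stem ends in a vowel or a consonant is.
"netutit" ends in a consonant. The stems ending in a consonant (pilup → pilupul, nakmatsat → nakmatsatul) add -ul.
The other pattern: stems ending in a vowel add -ast.
So netutit → netutitul.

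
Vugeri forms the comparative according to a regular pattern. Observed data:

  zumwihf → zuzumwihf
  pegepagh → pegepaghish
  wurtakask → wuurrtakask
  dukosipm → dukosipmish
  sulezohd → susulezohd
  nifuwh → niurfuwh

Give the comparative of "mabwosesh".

maurbwosesh

nifuwh and pegepagh both end in -h yet inflect differently (niurfuwh, pegepaghish), so the final letter is not what conditions the rule; the second-to-last letter is.
"mabwosesh" has second-to-last letter 's'. The one such stem in the data (wurtakask → wuurrtakask) inserts -ur- after the first vowel (as does nifuwh), so the same rule applies.
The other patterns: stems whose second-to-last letter is 'h' repeat the first consonant+vowel as a prefix; stems whose second-to-last letter is 'g' or 'p' add -ish.
So mabwosesh → maurbwosesh.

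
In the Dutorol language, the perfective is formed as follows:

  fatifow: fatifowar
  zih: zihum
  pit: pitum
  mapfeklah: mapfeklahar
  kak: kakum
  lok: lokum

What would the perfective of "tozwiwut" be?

"tozwiwut" has 3 vowels. The stems with 3 vowels (mapfeklah → mapfeklahar, fatifow → fatifowar) add -ar.
The other pattern: stems with 1 vowel add -um.
So tozwiwut → tozwiwutar.

tozwiwutar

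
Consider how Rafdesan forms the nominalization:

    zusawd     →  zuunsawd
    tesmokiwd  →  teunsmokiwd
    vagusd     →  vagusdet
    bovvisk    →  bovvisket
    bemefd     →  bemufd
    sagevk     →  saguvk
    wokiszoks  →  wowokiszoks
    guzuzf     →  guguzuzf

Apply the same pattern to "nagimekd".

"nagimekd" has second-to-last letter 'k'. The one such stem in the data (wokiszoks → wowokiszoks) repeats the first consonant+vowel as a prefix (as does guzuzf), so the same rule applies.
The other patterns: stems whose second-to-last letter is 'w' insert -un- after the first vowel; stems whose second-to-last letter is 's' add -et; stems whose second-to-last letter is 'f' or 'v' change the last vowel to 'u'.
So nagimekd → nanagimekd.

nanagimekd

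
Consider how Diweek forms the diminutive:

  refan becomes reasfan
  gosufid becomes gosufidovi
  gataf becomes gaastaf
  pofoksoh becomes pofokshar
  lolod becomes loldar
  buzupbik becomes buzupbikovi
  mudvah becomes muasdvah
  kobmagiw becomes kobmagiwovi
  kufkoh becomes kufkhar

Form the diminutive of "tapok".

tapkar

pofoksoh and mudvah both end in -h yet inflect differently (pofokshar, muasdvah), so the final letter is not what conditions the rule; the last vowel is.
"tapok" has last vowel 'o'. The stems whose last vowel is 'o' (pofoksoh → pofokshar, kufkoh → kufkhar, lolod → loldar) delete the last vowel and add -ar.
So tapok → tapkar.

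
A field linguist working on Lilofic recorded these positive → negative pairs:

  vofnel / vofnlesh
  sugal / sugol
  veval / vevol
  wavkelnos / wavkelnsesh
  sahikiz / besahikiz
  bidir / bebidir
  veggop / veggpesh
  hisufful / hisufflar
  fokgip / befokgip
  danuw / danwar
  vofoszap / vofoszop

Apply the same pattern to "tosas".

tosos

veggop and fokgip both end in -p yet inflect differently (veggpesh, befokgip), so the final letter is not what conditions the rule; the last vowel is.
"tosas" has last vowel 'a'. The stems whose last vowel is 'a' (vofoszap → vofoszop, veval → vevol, sugal → sugol) change the last vowel to 'o'.
The other patterns: stems whose last vowel is 'e' or 'o' delete the last vowel and add -esh; stems whose last vowel is 'i' add the prefix be-; stems whose last vowel is 'u' delete the last vowel and add -ar.
So tosas → tosos.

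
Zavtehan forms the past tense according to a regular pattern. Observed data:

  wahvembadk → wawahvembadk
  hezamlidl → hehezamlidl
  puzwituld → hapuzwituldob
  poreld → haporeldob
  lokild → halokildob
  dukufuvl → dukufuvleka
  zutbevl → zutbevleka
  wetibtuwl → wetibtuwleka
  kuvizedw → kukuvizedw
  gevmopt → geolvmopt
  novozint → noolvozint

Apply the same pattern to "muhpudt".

mumuhpudt

"muhpudt" has second-to-last letter 'd'. The stems whose second-to-last letter is 'd' (hezamlidl → hehezamlidl, wahvembadk → wawahvembadk, kuvizedw → kukuvizedw) repeat the first consonant+vowel as a prefix.
The other patterns: stems whose second-to-last letter is 'v' or 'w' add -eka; stems whose second-to-last letter is 'l' add ha- … -ob around the stem; stems whose second-to-last letter is 'n' or 'p' insert -ol- after the first vowel.
So muhpudt → mumuhpudt.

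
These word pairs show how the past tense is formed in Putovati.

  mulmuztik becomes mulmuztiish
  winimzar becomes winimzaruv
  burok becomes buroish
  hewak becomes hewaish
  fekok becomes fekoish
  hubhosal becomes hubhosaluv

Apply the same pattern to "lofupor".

hewak and winimzar both have last vowel 'a' yet inflect differently (hewaish, winimzaruv), so the last vowel is not what conditions the rule; the final letter is.
"lofupor" ends in -r. The one such stem in the data (winimzar → winimzaruv) adds -uv, so the same rule applies.
The other pattern: stems ending in -k drop the final letter and add -ish.
So lofupor → lofuporuv.

lofuporuv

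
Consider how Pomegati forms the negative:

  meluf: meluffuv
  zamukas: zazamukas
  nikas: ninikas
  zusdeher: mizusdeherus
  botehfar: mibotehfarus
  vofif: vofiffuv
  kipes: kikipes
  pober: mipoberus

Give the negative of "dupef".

"dupef" ends in -f. The stems ending in -f (meluf → meluffuv, vofif → vofiffuv) double the final consonant and add -uv.
So dupef → dupeffuv.

dupeffuv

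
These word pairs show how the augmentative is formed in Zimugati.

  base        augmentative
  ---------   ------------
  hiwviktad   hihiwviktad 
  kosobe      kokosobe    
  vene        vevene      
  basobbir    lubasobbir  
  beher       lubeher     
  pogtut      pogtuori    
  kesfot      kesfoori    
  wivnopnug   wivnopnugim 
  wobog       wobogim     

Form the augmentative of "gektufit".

kosobe and beher both have last vowel 'e' yet inflect differently (kokosobe, lubeher), so the last vowel is not what conditions the rule; the final letter is.
"gektufit" ends in -t. The stems ending in -t (pogtut → pogtuori, kesfot → kesfoori) drop the final letter and add -ori.
The other patterns: stems ending in -d or -e repeat the first consonant+vowel as a prefix; stems ending in -r add the prefix lu-; stems ending in -g add -im.
So gektufit → gektufiori.

gektufiori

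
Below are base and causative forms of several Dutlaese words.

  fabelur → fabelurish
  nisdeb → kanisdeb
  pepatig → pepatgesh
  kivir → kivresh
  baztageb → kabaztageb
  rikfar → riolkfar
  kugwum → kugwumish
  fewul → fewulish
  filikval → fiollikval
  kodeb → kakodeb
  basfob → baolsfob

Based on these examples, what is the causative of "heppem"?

kaheppem

"heppem" has last vowel 'e'. The stems whose last vowel is 'e' (kodeb → kakodeb, nisdeb → kanisdeb, baztageb → kabaztageb) add the prefix ka-.
The other patterns: stems whose last vowel is 'i' delete the last vowel and add -esh; stems whose last vowel is 'u' add -ish; stems whose last vowel is 'a' or 'o' insert -ol- after the first vowel.
So heppem → kaheppem.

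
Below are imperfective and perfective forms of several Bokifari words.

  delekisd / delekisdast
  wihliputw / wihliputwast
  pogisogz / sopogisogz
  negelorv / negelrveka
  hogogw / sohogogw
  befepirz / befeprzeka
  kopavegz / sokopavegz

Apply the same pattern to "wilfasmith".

hogogw and wihliputw both end in -w yet inflect differently (sohogogw, wihliputwast), so the final letter is not what conditions the rule; the second-to-last letter is.
"wilfasmith" has second-to-last letter 't'. The one such stem in the data (wihliputw → wihliputwast) adds -ast, so the same rule applies.
The other patterns: stems whose second-to-last letter is 'g' add the prefix so-; stems whose second-to-last letter is 'r' delete the last vowel and add -eka.
So wilfasmith → wilfasmithast.

wilfasmithast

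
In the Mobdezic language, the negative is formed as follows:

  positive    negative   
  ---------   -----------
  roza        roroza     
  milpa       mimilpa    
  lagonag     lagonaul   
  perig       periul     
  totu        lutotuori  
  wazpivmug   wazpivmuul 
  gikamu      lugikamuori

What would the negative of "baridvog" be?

"baridvog" ends in -g. The stems ending in -g (perig → periul, wazpivmug → wazpivmuul, lagonag → lagonaul) drop the final letter and add -ul.
So baridvog → baridvoul.

baridvoul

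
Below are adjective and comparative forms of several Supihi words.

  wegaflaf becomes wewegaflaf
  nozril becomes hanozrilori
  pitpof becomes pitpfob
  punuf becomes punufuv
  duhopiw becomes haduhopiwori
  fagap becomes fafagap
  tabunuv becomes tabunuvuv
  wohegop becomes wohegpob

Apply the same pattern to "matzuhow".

matzuhwob

"matzuhow" has last vowel 'o'. The stems whose last vowel is 'o' (pitpof → pitpfob, wohegop → wohegpob) delete the last vowel and add -ob.
The other patterns: stems whose last vowel is 'a' repeat the first consonant+vowel as a prefix; stems whose last vowel is 'u' add -uv; stems whose last vowel is 'i' add ha- … -ori around the stem.
So matzuhow → matzuhwob.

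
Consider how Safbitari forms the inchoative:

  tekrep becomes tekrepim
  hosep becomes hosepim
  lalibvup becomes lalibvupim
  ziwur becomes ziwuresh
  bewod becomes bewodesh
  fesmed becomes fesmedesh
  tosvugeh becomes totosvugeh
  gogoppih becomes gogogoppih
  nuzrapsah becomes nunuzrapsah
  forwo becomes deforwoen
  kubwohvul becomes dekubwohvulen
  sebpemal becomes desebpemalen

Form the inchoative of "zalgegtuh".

zazalgegtuh

lalibvup and ziwur both have last vowel 'u' yet inflect differently (lalibvupim, ziwuresh), so the last vowel is not what conditions the rule; the final letter is.
"zalgegtuh" ends in -h. The stems ending in -h (tosvugeh → totosvugeh, gogoppih → gogogoppih, nuzrapsah → nunuzrapsah) repeat the first consonant+vowel as a prefix.
The other patterns: stems ending in -p add -im; stems ending in -d or -r add -esh; stems ending in -l or -o add de- … -en around the stem.
So zalgegtuh → zazalgegtuh.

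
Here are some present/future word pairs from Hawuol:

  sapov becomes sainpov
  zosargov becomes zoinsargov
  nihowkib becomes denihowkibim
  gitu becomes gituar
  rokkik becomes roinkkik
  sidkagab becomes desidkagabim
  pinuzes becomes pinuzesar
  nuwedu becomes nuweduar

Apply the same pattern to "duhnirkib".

deduhnirkibim

rokkik and nihowkib both have last vowel 'i' yet inflect differently (roinkkik, denihowkibim), so the last vowel is not what conditions the rule; the final letter is.
"duhnirkib" ends in -b. The stems ending in -b (nihowkib → denihowkibim, sidkagab → desidkagabim) add de- … -im around the stem.
So duhnirkib → deduhnirkibim.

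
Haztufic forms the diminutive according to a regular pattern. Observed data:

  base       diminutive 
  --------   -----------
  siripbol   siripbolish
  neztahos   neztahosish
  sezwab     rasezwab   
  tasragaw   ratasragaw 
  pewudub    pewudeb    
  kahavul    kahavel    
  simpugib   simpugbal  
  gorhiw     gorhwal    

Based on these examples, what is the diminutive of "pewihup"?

sezwab and pewudub both end in -b yet inflect differently (rasezwab, pewudeb), so the final letter is not what conditions the rule; the last vowel is.
"pewihup" has last vowel 'u'. The stems whose last vowel is 'u' (pewudub → pewudeb, kahavul → kahavel) change the last vowel to 'e'.
So pewihup → pewihep.

pewihep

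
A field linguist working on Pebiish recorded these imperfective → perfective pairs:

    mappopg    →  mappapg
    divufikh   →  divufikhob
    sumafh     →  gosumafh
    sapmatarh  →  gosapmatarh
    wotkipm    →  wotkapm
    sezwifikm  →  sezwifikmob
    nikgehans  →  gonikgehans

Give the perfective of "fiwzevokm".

wotkipm and sezwifikm both end in -m yet inflect differently (wotkapm, sezwifikmob), so the final letter is not what conditions the rule; the second-to-last letter is.
"fiwzevokm" has second-to-last letter 'k'. The stems whose second-to-last letter is 'k' (divufikh → divufikhob, sezwifikm → sezwifikmob) add -ob.
So fiwzevokm → fiwzevokmob.

fiwzevokmob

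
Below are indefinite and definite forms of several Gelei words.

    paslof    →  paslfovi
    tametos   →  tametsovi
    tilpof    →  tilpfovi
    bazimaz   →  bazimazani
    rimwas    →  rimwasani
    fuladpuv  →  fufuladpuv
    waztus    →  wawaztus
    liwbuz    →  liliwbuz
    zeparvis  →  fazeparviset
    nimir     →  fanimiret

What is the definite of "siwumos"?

siwumsovi

"siwumos" has last vowel 'o'. The stems whose last vowel is 'o' (paslof → paslfovi, tametos → tametsovi, tilpof → tilpfovi) delete the last vowel and add -ovi.
So siwumos → siwumsovi.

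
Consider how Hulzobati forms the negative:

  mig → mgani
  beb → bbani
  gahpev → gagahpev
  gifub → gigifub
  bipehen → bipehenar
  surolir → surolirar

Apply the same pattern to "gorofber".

gorofberar

"gorofber" has 3 vowels. The stems with 3 vowels (bipehen → bipehenar, surolir → surolirar) add -ar.
The other patterns: stems with 1 vowel delete the last vowel and add -ani; stems with 2 vowels repeat the first consonant+vowel as a prefix.
So gorofber → gorofberar.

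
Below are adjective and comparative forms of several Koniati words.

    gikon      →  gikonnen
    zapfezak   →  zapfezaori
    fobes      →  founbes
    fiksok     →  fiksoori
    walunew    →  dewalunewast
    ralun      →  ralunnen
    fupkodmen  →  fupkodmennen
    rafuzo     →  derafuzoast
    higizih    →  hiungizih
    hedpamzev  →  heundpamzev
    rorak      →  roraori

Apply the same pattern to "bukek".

bukeori

"bukek" ends in -k. The stems ending in -k (zapfezak → zapfezaori, fiksok → fiksoori, rorak → roraori) drop the final letter and add -ori.
The other patterns: stems ending in -n double the final consonant and add -en; stems ending in -o or -w add de- … -ast around the stem; stems ending in -h, -s or -v insert -un- after the first vowel.
So bukek → bukeori.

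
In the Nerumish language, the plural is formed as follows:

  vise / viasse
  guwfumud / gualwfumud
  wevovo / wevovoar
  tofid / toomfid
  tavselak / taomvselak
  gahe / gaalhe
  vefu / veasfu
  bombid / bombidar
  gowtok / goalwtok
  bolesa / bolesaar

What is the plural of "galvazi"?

gaallvazi

gahe and vise both end in -e yet inflect differently (gaalhe, viasse), so the final letter is not what conditions the rule; the first letter is.
"galvazi" begins with g-. The stems beginning with g- (gowtok → goalwtok, guwfumud → gualwfumud, gahe → gaalhe) insert -al- after the first vowel.
The other patterns: stems beginning with v- insert -as- after the first vowel; stems beginning with b- or w- add -ar; stems beginning with t- insert -om- after the first vowel.
So galvazi → gaallvazi.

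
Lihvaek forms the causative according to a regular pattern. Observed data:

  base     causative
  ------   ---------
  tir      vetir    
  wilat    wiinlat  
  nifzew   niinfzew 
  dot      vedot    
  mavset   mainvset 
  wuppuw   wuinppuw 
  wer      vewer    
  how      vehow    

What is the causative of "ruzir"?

nifzew and how both end in -w yet inflect differently (niinfzew, vehow), so the final letter is not what conditions the rule; the number of vowels is.
"ruzir" has 2 vowels. The stems with 2 vowels (wilat → wiinlat, nifzew → niinfzew, mavset → mainvset) insert -in- after the first vowel.
The other pattern: stems with 1 vowel add the prefix ve-.
So ruzir → ruinzir.

ruinzir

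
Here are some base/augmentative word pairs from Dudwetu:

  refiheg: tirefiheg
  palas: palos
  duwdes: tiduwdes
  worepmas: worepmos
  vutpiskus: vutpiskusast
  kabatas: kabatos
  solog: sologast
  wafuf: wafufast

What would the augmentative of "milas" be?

duwdes and palas both end in -s yet inflect differently (tiduwdes, palos), so the final letter is not what conditions the rule; the last vowel is.
"milas" has last vowel 'a'. The stems whose last vowel is 'a' (palas → palos, worepmas → worepmos, kabatas → kabatos) change the last vowel to 'o'.
So milas → milos.

milos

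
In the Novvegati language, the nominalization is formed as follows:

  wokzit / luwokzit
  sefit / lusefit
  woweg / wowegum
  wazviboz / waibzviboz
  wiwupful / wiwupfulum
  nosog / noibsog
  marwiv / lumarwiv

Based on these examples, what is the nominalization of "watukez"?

woweg and nosog both end in -g yet inflect differently (wowegum, noibsog), so the final letter is not what conditions the rule; the last vowel is.
"watukez" has last vowel 'e'. The one such stem in the data (woweg → wowegum) adds -um, so the same rule applies.
The other patterns: stems whose last vowel is 'i' add the prefix lu-; stems whose last vowel is 'o' insert -ib- after the first vowel.
So watukez → watukezum.

watukezum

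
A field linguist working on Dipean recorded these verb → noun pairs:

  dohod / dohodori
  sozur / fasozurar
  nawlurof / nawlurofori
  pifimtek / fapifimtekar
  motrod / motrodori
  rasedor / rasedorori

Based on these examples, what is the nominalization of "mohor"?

mohorori

"mohor" has last vowel 'o'. The stems whose last vowel is 'o' (dohod → dohodori, nawlurof → nawlurofori, rasedor → rasedorori) add -ori.
So mohor → mohorori.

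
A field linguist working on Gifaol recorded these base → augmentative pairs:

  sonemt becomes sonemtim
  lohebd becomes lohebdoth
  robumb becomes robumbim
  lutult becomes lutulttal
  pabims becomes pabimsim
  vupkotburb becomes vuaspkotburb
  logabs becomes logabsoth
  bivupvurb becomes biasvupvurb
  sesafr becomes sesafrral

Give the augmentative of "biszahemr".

pabims and logabs both end in -s yet inflect differently (pabimsim, logabsoth), so the final letter is not what conditions the rule; the second-to-last letter is.
"biszahemr" has second-to-last letter 'm'. The stems whose second-to-last letter is 'm' (robumb → robumbim, sonemt → sonemtim, pabims → pabimsim) add -im.
So biszahemr → biszahemrim.

biszahemrim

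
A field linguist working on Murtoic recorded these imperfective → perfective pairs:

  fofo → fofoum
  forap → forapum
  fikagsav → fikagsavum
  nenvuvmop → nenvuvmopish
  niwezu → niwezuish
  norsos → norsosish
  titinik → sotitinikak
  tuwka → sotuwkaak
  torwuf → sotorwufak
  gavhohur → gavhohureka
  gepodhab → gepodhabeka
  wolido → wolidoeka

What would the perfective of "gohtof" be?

forap and nenvuvmop both end in -p yet inflect differently (forapum, nenvuvmopish), so the final letter is not what conditions the rule; the first letter is.
"gohtof" begins with g-. The stems beginning with g- (gavhohur → gavhohureka, gepodhab → gepodhabeka) add -eka.
The other patterns: stems beginning with f- add -um; stems beginning with n- add -ish; stems beginning with t- add so- … -ak around the stem.
So gohtof → gohtofeka.

gohtofeka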